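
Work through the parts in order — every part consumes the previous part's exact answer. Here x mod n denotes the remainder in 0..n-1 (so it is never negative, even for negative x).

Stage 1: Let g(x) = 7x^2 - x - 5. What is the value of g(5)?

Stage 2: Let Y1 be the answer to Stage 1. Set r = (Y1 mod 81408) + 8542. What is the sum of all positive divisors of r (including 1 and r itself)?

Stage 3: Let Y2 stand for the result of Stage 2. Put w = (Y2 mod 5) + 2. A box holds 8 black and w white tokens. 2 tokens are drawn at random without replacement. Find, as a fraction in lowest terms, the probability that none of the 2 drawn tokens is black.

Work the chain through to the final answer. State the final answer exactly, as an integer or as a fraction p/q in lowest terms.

Stage 1: 7*(5)^2 - 1*(5)^1 - 5 = (175) + (-5) + (-5) = 165; answer 165
Stage 2: Y1 = 165; r = 8707; 8707 is prime, so its only divisors are 1 and 8707; sigma = 1 + 8707 = 8708; answer 8708
Stage 3: Y2 = 8708; w = 5; total draws C(13,2) = 78; favorable C(5,2) = 10; P = 5/39; answer 5/39

5/39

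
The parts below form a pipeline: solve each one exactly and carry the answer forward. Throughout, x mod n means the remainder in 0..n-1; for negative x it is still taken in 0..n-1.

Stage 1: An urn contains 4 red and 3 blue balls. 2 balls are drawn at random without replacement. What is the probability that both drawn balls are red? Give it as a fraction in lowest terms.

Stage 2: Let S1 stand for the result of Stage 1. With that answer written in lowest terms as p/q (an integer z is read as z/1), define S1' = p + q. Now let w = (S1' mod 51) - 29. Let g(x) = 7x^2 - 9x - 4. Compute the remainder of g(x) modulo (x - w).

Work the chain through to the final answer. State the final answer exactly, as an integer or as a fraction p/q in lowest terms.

2976

Stage 1: total draws C(7,2) = 21; favorable C(4,2) = 6; P = 2/7; answer 2/7
Stage 2: S1 = 2/7; threaded value p + q = 9; w = -20; remainder = value at the root: 7*(-20)^2 - 9*(-20)^1 - 4 = (2800) + (180) + (-4) = 2976; answer 2976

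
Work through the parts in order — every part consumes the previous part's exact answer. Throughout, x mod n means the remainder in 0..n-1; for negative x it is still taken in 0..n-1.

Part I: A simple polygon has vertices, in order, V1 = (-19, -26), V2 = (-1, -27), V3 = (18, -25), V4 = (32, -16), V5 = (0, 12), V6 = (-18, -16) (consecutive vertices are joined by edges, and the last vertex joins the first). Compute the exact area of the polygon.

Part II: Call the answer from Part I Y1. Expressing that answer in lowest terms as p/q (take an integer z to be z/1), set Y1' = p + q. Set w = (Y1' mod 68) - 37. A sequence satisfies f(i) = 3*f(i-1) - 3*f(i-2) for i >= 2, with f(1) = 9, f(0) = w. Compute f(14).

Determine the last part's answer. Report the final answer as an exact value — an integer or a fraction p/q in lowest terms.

Part I: cross terms: (-19*-27 - -1*-26)=487, (-1*-25 - 18*-27)=511, (18*-16 - 32*-25)=512, (32*12 - 0*-16)=384, (0*-16 - -18*12)=216, (-18*-26 - -19*-16)=164; twice the area = |2274| = 2274; area = 1137; answer 1137
Part II: Y1 = 1137; threaded value p + q = 1138; w = 13; f(2) = 3*(9) - 3*(13) = -12; iterating: f(2)=-12, f(3)=-63, f(4)=-153, f(5)=-270, f(6)=-351, f(7)=-243, f(8)=324, f(9)=1701, f(10)=4131, f(11)=7290, f(12)=9477, f(13)=6561, f(14)=-8748; answer -8748

-8748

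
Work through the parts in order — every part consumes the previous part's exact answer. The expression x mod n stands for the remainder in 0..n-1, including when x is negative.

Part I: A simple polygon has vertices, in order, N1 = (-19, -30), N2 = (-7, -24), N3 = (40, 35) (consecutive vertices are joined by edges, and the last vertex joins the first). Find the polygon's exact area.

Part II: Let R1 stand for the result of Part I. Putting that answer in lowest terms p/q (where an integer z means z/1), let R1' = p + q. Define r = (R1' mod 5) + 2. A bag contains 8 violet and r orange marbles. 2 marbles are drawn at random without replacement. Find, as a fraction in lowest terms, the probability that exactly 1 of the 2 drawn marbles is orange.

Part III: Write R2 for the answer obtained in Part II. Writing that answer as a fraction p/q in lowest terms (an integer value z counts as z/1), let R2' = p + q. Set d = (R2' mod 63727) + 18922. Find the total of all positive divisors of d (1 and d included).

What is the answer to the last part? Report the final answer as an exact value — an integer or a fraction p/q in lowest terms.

22230

Part I: cross terms: (-19*-24 - -7*-30)=246, (-7*35 - 40*-24)=715, (40*-30 - -19*35)=-535; twice the area = |426| = 426; area = 213; answer 213
Part II: R1 = 213; threaded value p + q = 214; r = 6; total draws C(14,2) = 91; favorable C(6,1)*C(8,1) = 48; P = 48/91; answer 48/91
Part III: R2 = 48/91; threaded value p + q = 139; d = 19061; 19061 = 7^2 * 389; sigma = (1 + 7 + 49) * (1 + 389) = 57 * 390 = 22230; answer 22230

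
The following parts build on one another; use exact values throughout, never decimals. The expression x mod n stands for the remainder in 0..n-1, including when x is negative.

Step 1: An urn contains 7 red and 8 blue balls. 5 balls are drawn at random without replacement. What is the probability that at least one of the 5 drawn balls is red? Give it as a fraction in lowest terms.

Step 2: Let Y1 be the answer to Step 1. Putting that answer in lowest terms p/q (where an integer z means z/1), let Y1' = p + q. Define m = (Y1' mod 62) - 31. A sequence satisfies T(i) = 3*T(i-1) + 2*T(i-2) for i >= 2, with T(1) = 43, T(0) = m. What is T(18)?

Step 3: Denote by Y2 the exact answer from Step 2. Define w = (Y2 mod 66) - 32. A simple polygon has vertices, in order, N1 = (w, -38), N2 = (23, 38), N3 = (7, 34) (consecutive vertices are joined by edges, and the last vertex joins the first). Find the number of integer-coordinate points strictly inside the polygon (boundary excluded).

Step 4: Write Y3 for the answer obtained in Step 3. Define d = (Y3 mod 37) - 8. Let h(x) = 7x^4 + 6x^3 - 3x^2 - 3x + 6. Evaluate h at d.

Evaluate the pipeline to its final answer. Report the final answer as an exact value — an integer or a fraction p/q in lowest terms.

2826181

Step 1: total draws C(15,5) = 3003; complement C(8,5) = 56; favorable 3003 - 56 = 2947; P = 421/429; answer 421/429
Step 2: Y1 = 421/429; threaded value p + q = 850; m = 13; T(2) = 3*(43) + 2*(13) = 155; iterating: T(2)=155, T(3)=551, T(4)=1963, T(5)=6991, T(6)=24899, T(7)=88679, T(8)=315835, T(9)=1124863, T(10)=4006259, T(11)=14268503, T(12)=50818027, T(13)=180991087, T(14)=644609315, T(15)=2295810119, T(16)=8176648987, T(17)=29121567199, T(18)=103717999571; answer 103717999571
Step 3: Y2 = 103717999571; w = 33; cross terms: (33*38 - 23*-38)=2128, (23*34 - 7*38)=516, (7*-38 - 33*34)=-1388; twice the area = |1256| = 1256; area = 628; boundary points = 2 + 4 + 2 = 8; strictly interior points = area - boundary/2 + 1 = 625; answer 625
Step 4: Y3 = 625; d = 25; 7*(25)^4 + 6*(25)^3 - 3*(25)^2 - 3*(25)^1 + 6 = (2734375) + (93750) + (-1875) + (-75) + (6) = 2826181; answer 2826181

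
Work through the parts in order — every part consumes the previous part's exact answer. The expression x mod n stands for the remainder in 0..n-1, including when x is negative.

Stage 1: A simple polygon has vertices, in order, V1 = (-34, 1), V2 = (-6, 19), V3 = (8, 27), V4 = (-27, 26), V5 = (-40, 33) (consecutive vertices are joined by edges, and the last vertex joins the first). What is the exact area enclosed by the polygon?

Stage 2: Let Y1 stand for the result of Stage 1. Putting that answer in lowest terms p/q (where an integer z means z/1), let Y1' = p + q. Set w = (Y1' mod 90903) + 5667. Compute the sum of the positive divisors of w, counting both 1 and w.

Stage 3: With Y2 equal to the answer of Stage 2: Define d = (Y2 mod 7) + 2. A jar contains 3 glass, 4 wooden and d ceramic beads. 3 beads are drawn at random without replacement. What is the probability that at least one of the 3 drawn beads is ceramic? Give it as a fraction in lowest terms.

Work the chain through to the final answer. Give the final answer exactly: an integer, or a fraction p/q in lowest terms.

7/12

Stage 1: cross terms: (-34*19 - -6*1)=-640, (-6*27 - 8*19)=-314, (8*26 - -27*27)=937, (-27*33 - -40*26)=149, (-40*1 - -34*33)=1082; twice the area = |1214| = 1214; area = 607; answer 607
Stage 2: Y1 = 607; threaded value p + q = 608; w = 6275; 6275 = 5^2 * 251; sigma = (1 + 5 + 25) * (1 + 251) = 31 * 252 = 7812; answer 7812
Stage 3: Y2 = 7812; d = 2; total draws C(9,3) = 84; complement C(7,3) = 35; favorable 84 - 35 = 49; P = 7/12; answer 7/12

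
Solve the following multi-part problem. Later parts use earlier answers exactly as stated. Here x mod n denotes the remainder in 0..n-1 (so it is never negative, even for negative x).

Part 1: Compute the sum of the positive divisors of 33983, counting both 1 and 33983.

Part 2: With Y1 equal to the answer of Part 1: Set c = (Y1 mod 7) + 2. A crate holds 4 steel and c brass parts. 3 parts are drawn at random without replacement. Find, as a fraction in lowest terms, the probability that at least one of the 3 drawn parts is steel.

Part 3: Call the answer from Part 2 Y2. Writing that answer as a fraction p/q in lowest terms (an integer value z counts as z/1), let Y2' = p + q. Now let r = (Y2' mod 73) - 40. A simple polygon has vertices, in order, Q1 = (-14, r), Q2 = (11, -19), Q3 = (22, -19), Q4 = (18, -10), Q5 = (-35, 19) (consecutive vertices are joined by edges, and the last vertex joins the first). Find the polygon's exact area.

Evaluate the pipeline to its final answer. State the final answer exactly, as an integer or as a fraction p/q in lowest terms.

Part 1: 33983 = 17 * 1999; sigma = (1 + 17) * (1 + 1999) = 18 * 2000 = 36000; answer 36000
Part 2: Y1 = 36000; c = 8; total draws C(12,3) = 220; complement C(8,3) = 56; favorable 220 - 56 = 164; P = 41/55; answer 41/55
Part 3: Y2 = 41/55; threaded value p + q = 96; r = -17; cross terms: (-14*-19 - 11*-17)=453, (11*-19 - 22*-19)=209, (22*-10 - 18*-19)=122, (18*19 - -35*-10)=-8, (-35*-17 - -14*19)=861; twice the area = |1637| = 1637; area = 1637/2; answer 1637/2

1637/2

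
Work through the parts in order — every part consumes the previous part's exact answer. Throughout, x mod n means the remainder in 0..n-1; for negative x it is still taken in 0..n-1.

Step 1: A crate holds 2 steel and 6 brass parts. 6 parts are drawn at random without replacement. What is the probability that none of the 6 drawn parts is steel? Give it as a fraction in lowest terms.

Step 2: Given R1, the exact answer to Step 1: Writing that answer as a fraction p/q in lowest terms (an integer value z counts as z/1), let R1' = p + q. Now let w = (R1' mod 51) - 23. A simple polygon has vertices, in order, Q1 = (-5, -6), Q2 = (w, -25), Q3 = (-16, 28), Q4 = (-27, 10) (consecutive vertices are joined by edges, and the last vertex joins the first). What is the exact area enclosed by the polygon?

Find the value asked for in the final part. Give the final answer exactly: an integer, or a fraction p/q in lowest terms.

Step 1: total draws C(8,6) = 28; favorable C(6,6) = 1; P = 1/28; answer 1/28
Step 2: R1 = 1/28; threaded value p + q = 29; w = 6; cross terms: (-5*-25 - 6*-6)=161, (6*28 - -16*-25)=-232, (-16*10 - -27*28)=596, (-27*-6 - -5*10)=212; twice the area = |737| = 737; area = 737/2; answer 737/2

737/2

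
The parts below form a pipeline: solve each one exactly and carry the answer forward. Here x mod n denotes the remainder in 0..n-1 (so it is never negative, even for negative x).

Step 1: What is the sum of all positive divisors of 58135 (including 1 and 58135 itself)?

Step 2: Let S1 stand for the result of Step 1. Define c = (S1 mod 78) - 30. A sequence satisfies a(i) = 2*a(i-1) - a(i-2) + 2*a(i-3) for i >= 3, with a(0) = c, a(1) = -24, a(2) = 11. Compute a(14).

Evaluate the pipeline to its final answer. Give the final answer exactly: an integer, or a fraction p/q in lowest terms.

55703

Step 1: 58135 = 5 * 7 * 11 * 151; sigma = (1 + 5) * (1 + 7) * (1 + 11) * (1 + 151) = 6 * 8 * 12 * 152 = 87552; answer 87552
Step 2: S1 = 87552; c = 6; a(3) = 2*(11) - 1*(-24) + 2*(6) = 58; iterating: a(3)=58, a(4)=57, a(5)=78, a(6)=215, a(7)=466, a(8)=873, a(9)=1710, a(10)=3479, a(11)=6994, a(12)=13929, a(13)=27822, a(14)=55703; answer 55703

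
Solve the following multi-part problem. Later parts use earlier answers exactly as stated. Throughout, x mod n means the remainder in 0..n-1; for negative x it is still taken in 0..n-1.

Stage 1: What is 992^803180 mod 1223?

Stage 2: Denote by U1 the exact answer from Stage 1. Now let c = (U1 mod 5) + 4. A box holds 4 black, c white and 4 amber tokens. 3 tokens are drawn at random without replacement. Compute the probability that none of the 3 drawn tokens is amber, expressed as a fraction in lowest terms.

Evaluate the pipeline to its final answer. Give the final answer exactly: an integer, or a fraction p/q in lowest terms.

Stage 1: squarings mod 1223: 992^1=992, 992^2=772, 992^4=383, 992^8=1152, 992^16=149, 992^32=187, 992^64=725, 992^128=958, 992^256=514, 992^512=28, 992^1024=784, 992^2048=710, 992^4096=224, 992^8192=33, 992^16384=1089, 992^32768=834, 992^65536=892, 992^131072=714, 992^262144=1028, 992^524288=112; 992^803180 = 992^4 * 992^8 * 992^32 * 992^64 * 992^256 * 992^16384 * 992^262144 * 992^524288 = 672 (mod 1223); answer 672
Stage 2: U1 = 672; c = 6; total draws C(14,3) = 364; favorable C(10,3) = 120; P = 30/91; answer 30/91

30/91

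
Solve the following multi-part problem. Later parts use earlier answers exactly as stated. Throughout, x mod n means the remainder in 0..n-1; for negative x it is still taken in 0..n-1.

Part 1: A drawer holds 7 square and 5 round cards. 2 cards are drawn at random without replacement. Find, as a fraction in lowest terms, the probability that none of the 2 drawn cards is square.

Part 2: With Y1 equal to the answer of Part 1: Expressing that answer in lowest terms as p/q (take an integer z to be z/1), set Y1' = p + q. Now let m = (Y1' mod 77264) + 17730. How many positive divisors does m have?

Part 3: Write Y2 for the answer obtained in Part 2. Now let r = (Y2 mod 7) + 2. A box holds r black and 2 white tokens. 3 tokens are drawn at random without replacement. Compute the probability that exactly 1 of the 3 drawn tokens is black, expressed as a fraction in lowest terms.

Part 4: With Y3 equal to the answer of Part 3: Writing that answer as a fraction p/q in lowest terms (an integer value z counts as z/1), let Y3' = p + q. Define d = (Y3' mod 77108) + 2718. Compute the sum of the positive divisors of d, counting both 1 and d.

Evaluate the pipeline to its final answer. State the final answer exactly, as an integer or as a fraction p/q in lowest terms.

2732

Part 1: total draws C(12,2) = 66; favorable C(5,2) = 10; P = 5/33; answer 5/33
Part 2: Y1 = 5/33; threaded value p + q = 38; m = 17768; 17768 = 2^3 * 2221; number of divisors = (3+1) * (1+1) = 8; answer 8
Part 3: Y2 = 8; r = 3; total draws C(5,3) = 10; favorable C(3,1)*C(2,2) = 3; P = 3/10; answer 3/10
Part 4: Y3 = 3/10; threaded value p + q = 13; d = 2731; 2731 is prime, so its only divisors are 1 and 2731; sigma = 1 + 2731 = 2732; answer 2732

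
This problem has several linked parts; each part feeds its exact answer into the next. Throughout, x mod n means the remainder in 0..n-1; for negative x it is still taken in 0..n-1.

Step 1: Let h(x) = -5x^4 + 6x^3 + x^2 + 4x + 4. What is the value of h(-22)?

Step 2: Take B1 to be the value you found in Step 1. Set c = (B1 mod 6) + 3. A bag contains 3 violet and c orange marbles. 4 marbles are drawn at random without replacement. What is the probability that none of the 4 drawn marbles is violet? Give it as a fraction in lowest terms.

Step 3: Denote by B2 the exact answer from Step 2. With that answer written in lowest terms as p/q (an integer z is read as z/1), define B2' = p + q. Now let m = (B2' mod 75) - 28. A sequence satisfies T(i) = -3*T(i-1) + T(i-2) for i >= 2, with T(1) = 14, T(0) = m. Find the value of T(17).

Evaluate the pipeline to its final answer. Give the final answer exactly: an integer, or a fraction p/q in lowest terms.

Step 1: -5*(-22)^4 + 6*(-22)^3 + 1*(-22)^2 + 4*(-22)^1 + 4 = (-1171280) + (-63888) + (484) + (-88) + (4) = -1234768; answer -1234768
Step 2: B1 = -1234768; c = 5; total draws C(8,4) = 70; favorable C(5,4) = 5; P = 1/14; answer 1/14
Step 3: B2 = 1/14; threaded value p + q = 15; m = -13; T(2) = -3*(14) + 1*(-13) = -55; iterating: T(2)=-55, T(3)=179, T(4)=-592, T(5)=1955, T(6)=-6457, T(7)=21326, T(8)=-70435, T(9)=232631, T(10)=-768328, T(11)=2537615, T(12)=-8381173, T(13)=27681134, T(14)=-91424575, T(15)=301954859, T(16)=-997289152, T(17)=3293822315; answer 3293822315

3293822315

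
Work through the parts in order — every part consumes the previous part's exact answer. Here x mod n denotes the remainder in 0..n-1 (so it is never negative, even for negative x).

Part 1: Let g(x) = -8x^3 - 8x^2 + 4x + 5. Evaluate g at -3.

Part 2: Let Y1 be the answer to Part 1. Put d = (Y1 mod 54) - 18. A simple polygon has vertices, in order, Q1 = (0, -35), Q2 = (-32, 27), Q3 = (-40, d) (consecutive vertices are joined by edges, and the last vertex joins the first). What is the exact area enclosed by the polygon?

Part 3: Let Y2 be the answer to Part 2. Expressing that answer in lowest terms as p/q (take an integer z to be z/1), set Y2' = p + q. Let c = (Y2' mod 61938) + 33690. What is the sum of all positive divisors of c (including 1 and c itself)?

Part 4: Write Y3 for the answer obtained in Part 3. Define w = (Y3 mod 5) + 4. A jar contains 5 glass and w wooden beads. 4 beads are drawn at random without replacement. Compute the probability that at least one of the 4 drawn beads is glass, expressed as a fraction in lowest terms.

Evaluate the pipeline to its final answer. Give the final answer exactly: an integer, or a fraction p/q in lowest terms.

Part 1: -8*(-3)^3 - 8*(-3)^2 + 4*(-3)^1 + 5 = (216) + (-72) + (-12) + (5) = 137; answer 137
Part 2: Y1 = 137; d = 11; cross terms: (0*27 - -32*-35)=-1120, (-32*11 - -40*27)=728, (-40*-35 - 0*11)=1400; twice the area = |1008| = 1008; area = 504; answer 504
Part 3: Y2 = 504; threaded value p + q = 505; c = 34195; 34195 = 5 * 7 * 977; sigma = (1 + 5) * (1 + 7) * (1 + 977) = 6 * 8 * 978 = 46944; answer 46944
Part 4: Y3 = 46944; w = 8; total draws C(13,4) = 715; complement C(8,4) = 70; favorable 715 - 70 = 645; P = 129/143; answer 129/143

129/143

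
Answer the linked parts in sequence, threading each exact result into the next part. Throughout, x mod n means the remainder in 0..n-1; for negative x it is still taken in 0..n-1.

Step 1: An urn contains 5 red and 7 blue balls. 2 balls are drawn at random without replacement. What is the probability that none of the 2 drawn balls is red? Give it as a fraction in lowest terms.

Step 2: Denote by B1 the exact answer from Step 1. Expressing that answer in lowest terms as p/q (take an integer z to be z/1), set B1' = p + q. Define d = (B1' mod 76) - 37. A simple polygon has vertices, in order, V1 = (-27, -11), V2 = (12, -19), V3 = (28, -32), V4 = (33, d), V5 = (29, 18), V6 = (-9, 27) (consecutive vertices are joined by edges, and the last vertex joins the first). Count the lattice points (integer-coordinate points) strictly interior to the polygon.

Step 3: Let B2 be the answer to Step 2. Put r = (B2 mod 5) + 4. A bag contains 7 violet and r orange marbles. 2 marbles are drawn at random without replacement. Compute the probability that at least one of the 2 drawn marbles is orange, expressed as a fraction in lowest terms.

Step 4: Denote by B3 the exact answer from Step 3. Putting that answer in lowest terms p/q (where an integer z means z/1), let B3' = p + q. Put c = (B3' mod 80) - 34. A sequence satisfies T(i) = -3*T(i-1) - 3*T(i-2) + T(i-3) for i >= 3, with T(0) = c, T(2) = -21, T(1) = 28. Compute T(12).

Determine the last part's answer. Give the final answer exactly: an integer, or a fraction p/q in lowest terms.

Step 1: total draws C(12,2) = 66; favorable C(7,2) = 21; P = 7/22; answer 7/22
Step 2: B1 = 7/22; threaded value p + q = 29; d = -8; cross terms: (-27*-19 - 12*-11)=645, (12*-32 - 28*-19)=148, (28*-8 - 33*-32)=832, (33*18 - 29*-8)=826, (29*27 - -9*18)=945, (-9*-11 - -27*27)=828; twice the area = |4224| = 4224; area = 2112; boundary points = 1 + 1 + 1 + 2 + 1 + 2 = 8; strictly interior points = area - boundary/2 + 1 = 2109; answer 2109
Step 3: B2 = 2109; r = 8; total draws C(15,2) = 105; complement C(7,2) = 21; favorable 105 - 21 = 84; P = 4/5; answer 4/5
Step 4: B3 = 4/5; threaded value p + q = 9; c = -25; T(3) = -3*(-21) - 3*(28) + 1*(-25) = -46; iterating: T(3)=-46, T(4)=229, T(5)=-570, T(6)=977, T(7)=-992, T(8)=-525, T(9)=5528, T(10)=-16001, T(11)=30894, T(12)=-39151; answer -39151

-39151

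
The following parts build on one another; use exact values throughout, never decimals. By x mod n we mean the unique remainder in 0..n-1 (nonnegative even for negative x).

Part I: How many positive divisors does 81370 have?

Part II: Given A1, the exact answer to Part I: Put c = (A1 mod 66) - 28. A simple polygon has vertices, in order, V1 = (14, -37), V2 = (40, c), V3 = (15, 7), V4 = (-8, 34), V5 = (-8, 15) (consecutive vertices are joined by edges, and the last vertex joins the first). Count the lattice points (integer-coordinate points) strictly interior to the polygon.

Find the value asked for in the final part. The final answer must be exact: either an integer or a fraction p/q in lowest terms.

Part I: 81370 = 2 * 5 * 79 * 103; number of divisors = (1+1) * (1+1) * (1+1) * (1+1) = 16; answer 16
Part II: A1 = 16; c = -12; cross terms: (14*-12 - 40*-37)=1312, (40*7 - 15*-12)=460, (15*34 - -8*7)=566, (-8*15 - -8*34)=152, (-8*-37 - 14*15)=86; twice the area = |2576| = 2576; area = 1288; boundary points = 1 + 1 + 1 + 19 + 2 = 24; strictly interior points = area - boundary/2 + 1 = 1277; answer 1277

1277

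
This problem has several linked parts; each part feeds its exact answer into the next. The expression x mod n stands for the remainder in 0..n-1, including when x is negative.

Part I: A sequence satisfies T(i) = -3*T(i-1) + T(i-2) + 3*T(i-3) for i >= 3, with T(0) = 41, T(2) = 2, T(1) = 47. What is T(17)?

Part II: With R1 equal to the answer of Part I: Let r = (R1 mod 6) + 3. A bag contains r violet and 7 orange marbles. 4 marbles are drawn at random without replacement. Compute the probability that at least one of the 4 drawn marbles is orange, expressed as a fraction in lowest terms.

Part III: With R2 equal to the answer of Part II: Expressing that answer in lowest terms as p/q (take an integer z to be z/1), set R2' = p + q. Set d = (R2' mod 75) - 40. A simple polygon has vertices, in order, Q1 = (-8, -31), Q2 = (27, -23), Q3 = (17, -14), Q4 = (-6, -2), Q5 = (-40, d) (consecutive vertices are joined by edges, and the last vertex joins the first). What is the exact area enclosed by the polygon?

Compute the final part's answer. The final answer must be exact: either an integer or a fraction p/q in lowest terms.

Part I: T(3) = -3*(2) + 1*(47) + 3*(41) = 164; iterating: T(3)=164, T(4)=-349, T(5)=1217, T(6)=-3508, T(7)=10694, T(8)=-31939, T(9)=95987, T(10)=-287818, T(11)=863624, T(12)=-2590729, T(13)=7772357, T(14)=-23316928, T(15)=69950954, T(16)=-209852719, T(17)=629558327; answer 629558327
Part II: R1 = 629558327; r = 8; total draws C(15,4) = 1365; complement C(8,4) = 70; favorable 1365 - 70 = 1295; P = 37/39; answer 37/39
Part III: R2 = 37/39; threaded value p + q = 76; d = -39; cross terms: (-8*-23 - 27*-31)=1021, (27*-14 - 17*-23)=13, (17*-2 - -6*-14)=-118, (-6*-39 - -40*-2)=154, (-40*-31 - -8*-39)=928; twice the area = |1998| = 1998; area = 999; answer 999

999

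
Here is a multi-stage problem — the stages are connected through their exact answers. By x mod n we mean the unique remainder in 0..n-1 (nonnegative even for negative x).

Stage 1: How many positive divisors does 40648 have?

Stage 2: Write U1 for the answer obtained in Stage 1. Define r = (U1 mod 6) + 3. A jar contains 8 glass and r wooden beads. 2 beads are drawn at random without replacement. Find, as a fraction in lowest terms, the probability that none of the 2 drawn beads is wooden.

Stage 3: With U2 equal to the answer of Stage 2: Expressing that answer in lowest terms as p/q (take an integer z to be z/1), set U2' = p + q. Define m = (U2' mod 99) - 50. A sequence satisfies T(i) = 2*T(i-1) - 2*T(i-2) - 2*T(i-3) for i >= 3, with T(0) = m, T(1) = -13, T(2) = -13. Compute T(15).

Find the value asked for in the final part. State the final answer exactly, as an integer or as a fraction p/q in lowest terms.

Stage 1: 40648 = 2^3 * 5081; number of divisors = (3+1) * (1+1) = 8; answer 8
Stage 2: U1 = 8; r = 5; total draws C(13,2) = 78; favorable C(8,2) = 28; P = 14/39; answer 14/39
Stage 3: U2 = 14/39; threaded value p + q = 53; m = 3; T(3) = 2*(-13) - 2*(-13) - 2*(3) = -6; iterating: T(3)=-6, T(4)=40, T(5)=118, T(6)=168, T(7)=20, T(8)=-532, T(9)=-1440, T(10)=-1856, T(11)=232, T(12)=7056, T(13)=17360, T(14)=20144, T(15)=-8544; answer -8544

-8544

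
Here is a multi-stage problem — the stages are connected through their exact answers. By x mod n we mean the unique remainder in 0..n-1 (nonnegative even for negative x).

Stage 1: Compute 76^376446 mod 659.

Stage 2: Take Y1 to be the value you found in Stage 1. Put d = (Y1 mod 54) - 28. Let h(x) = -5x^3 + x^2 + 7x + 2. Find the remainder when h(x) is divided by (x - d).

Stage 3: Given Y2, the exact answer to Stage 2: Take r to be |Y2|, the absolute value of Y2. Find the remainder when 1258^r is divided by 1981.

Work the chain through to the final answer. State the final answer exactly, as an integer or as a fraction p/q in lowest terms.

1615

Stage 1: squarings mod 659: 76^1=76, 76^2=504, 76^4=301, 76^8=318, 76^16=297, 76^32=562, 76^64=183, 76^128=539, 76^256=561, 76^512=378, 76^1024=540, 76^2048=322, 76^4096=221, 76^8192=75, 76^16384=353, 76^32768=58, 76^65536=69, 76^131072=148, 76^262144=157; 76^376446 = 76^2 * 76^4 * 76^8 * 76^16 * 76^32 * 76^64 * 76^512 * 76^1024 * 76^2048 * 76^4096 * 76^8192 * 76^32768 * 76^65536 * 76^262144 = 139 (mod 659); answer 139
Stage 2: Y1 = 139; d = 3; remainder = value at the root: -5*(3)^3 + 1*(3)^2 + 7*(3)^1 + 2 = (-135) + (9) + (21) + (2) = -103; answer -103
Stage 3: Y2 = -103; r = 103; squarings mod 1981: 1258^1=1258, 1258^2=1726, 1258^4=1633, 1258^8=263, 1258^16=1815, 1258^32=1803, 1258^64=1969; 1258^103 = 1258^1 * 1258^2 * 1258^4 * 1258^32 * 1258^64 = 1615 (mod 1981); answer 1615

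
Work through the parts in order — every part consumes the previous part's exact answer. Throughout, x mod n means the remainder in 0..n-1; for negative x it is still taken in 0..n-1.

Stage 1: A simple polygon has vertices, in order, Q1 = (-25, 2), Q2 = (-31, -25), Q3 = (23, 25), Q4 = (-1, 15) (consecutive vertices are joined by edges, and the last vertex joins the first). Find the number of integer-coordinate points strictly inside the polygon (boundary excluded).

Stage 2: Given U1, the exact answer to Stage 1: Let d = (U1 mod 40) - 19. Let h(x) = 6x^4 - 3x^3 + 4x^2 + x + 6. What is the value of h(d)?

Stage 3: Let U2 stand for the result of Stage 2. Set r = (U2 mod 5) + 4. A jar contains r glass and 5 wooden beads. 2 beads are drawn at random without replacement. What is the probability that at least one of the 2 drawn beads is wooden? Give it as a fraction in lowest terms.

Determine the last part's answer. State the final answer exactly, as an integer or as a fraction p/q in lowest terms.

5/6

Stage 1: cross terms: (-25*-25 - -31*2)=687, (-31*25 - 23*-25)=-200, (23*15 - -1*25)=370, (-1*2 - -25*15)=373; twice the area = |1230| = 1230; area = 615; boundary points = 3 + 2 + 2 + 1 = 8; strictly interior points = area - boundary/2 + 1 = 612; answer 612
Stage 2: U1 = 612; d = -7; 6*(-7)^4 - 3*(-7)^3 + 4*(-7)^2 + 1*(-7)^1 + 6 = (14406) + (1029) + (196) + (-7) + (6) = 15630; answer 15630
Stage 3: U2 = 15630; r = 4; total draws C(9,2) = 36; complement C(4,2) = 6; favorable 36 - 6 = 30; P = 5/6; answer 5/6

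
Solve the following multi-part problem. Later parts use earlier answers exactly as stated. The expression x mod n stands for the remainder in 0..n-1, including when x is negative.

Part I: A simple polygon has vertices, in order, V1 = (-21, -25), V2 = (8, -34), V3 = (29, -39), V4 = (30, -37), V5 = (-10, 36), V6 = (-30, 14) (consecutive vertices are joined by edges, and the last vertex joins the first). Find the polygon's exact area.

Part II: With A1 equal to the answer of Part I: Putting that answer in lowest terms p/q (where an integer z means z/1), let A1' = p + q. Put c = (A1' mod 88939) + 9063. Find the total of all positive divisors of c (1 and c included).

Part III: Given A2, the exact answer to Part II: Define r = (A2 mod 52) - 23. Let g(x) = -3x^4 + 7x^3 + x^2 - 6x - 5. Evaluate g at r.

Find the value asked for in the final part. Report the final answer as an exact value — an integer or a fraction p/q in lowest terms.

Part I: cross terms: (-21*-34 - 8*-25)=914, (8*-39 - 29*-34)=674, (29*-37 - 30*-39)=97, (30*36 - -10*-37)=710, (-10*14 - -30*36)=940, (-30*-25 - -21*14)=1044; twice the area = |4379| = 4379; area = 4379/2; answer 4379/2
Part II: A1 = 4379/2; threaded value p + q = 4381; c = 13444; 13444 = 2^2 * 3361; sigma = (1 + 2 + 4) * (1 + 3361) = 7 * 3362 = 23534; answer 23534
Part III: A2 = 23534; r = 7; -3*(7)^4 + 7*(7)^3 + 1*(7)^2 - 6*(7)^1 - 5 = (-7203) + (2401) + (49) + (-42) + (-5) = -4800; answer -4800

-4800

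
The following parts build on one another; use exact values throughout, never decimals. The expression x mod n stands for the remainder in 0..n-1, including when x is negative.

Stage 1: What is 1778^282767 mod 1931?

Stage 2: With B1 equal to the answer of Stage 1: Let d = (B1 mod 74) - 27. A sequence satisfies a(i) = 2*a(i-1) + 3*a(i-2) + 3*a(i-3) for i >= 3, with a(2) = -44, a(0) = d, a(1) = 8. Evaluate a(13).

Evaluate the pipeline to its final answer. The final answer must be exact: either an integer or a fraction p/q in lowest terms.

-8033368

Stage 1: squarings mod 1931: 1778^1=1778, 1778^2=237, 1778^4=170, 1778^8=1866, 1778^16=363, 1778^32=461, 1778^64=111, 1778^128=735, 1778^256=1476, 1778^512=408, 1778^1024=398, 1778^2048=62, 1778^4096=1913, 1778^8192=324, 1778^16384=702, 1778^32768=399, 1778^65536=859, 1778^131072=239, 1778^262144=1122; 1778^282767 = 1778^1 * 1778^2 * 1778^4 * 1778^8 * 1778^128 * 1778^4096 * 1778^16384 * 1778^262144 = 1807 (mod 1931); answer 1807
Stage 2: B1 = 1807; d = 4; a(3) = 2*(-44) + 3*(8) + 3*(4) = -52; iterating: a(3)=-52, a(4)=-212, a(5)=-712, a(6)=-2216, a(7)=-7204, a(8)=-23192, a(9)=-74644, a(10)=-240476, a(11)=-774460, a(12)=-2494280, a(13)=-8033368; answer -8033368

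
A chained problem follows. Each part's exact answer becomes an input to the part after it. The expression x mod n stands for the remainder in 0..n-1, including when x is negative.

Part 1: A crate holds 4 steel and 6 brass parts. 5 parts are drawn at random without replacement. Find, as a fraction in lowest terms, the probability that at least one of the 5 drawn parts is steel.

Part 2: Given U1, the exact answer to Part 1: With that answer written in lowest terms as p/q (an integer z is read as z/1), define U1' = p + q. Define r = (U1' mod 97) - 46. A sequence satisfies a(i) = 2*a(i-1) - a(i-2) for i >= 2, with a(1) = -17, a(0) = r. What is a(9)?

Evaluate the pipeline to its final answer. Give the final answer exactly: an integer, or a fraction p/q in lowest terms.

Part 1: total draws C(10,5) = 252; complement C(6,5) = 6; favorable 252 - 6 = 246; P = 41/42; answer 41/42
Part 2: U1 = 41/42; threaded value p + q = 83; r = 37; a(2) = 2*(-17) - 1*(37) = -71; iterating: a(2)=-71, a(3)=-125, a(4)=-179, a(5)=-233, a(6)=-287, a(7)=-341, a(8)=-395, a(9)=-449; answer -449

-449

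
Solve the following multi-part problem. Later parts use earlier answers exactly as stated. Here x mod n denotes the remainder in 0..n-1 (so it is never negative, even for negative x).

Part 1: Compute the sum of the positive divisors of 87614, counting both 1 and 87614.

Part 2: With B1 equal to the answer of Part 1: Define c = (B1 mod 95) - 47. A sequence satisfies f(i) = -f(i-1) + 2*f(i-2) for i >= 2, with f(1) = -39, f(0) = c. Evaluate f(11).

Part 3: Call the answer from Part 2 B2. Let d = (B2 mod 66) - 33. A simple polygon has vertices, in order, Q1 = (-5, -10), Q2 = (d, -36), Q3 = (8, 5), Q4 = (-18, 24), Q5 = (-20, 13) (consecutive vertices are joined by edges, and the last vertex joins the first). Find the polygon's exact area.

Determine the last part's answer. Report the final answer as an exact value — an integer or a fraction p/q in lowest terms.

Part 1: 87614 = 2 * 71 * 617; sigma = (1 + 2) * (1 + 71) * (1 + 617) = 3 * 72 * 618 = 133488; answer 133488
Part 2: B1 = 133488; c = -34; f(2) = -1*(-39) + 2*(-34) = -29; iterating: f(2)=-29, f(3)=-49, f(4)=-9, f(5)=-89, f(6)=71, f(7)=-249, f(8)=391, f(9)=-889, f(10)=1671, f(11)=-3449; answer -3449
Part 3: B2 = -3449; d = 16; cross terms: (-5*-36 - 16*-10)=340, (16*5 - 8*-36)=368, (8*24 - -18*5)=282, (-18*13 - -20*24)=246, (-20*-10 - -5*13)=265; twice the area = |1501| = 1501; area = 1501/2; answer 1501/2

1501/2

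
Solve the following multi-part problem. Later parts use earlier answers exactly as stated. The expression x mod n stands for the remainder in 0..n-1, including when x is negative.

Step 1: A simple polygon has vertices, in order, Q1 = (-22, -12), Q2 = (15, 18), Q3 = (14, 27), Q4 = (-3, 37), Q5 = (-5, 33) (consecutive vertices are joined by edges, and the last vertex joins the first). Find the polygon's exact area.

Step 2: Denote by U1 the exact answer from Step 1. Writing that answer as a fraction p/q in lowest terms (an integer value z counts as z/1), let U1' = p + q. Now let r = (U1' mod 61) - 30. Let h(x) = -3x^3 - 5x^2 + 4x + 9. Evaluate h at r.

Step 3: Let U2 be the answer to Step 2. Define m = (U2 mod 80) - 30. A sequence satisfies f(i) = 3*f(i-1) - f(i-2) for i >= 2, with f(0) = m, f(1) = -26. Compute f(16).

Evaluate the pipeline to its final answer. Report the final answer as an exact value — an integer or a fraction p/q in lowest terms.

-92413754

Step 1: cross terms: (-22*18 - 15*-12)=-216, (15*27 - 14*18)=153, (14*37 - -3*27)=599, (-3*33 - -5*37)=86, (-5*-12 - -22*33)=786; twice the area = |1408| = 1408; area = 704; answer 704
Step 2: U1 = 704; threaded value p + q = 705; r = 4; -3*(4)^3 - 5*(4)^2 + 4*(4)^1 + 9 = (-192) + (-80) + (16) + (9) = -247; answer -247
Step 3: U2 = -247; m = 43; f(2) = 3*(-26) - 1*(43) = -121; iterating: f(2)=-121, f(3)=-337, f(4)=-890, f(5)=-2333, f(6)=-6109, f(7)=-15994, f(8)=-41873, f(9)=-109625, f(10)=-287002, f(11)=-751381, f(12)=-1967141, f(13)=-5150042, f(14)=-13482985, f(15)=-35298913, f(16)=-92413754; answer -92413754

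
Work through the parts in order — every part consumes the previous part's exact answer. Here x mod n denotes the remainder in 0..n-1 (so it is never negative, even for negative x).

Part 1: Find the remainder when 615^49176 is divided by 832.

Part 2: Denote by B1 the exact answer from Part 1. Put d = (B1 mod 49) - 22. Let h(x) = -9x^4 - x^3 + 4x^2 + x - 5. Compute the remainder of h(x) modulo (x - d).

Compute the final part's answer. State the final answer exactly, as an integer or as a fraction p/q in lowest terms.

Part 1: squarings mod 832: 615^1=615, 615^2=497, 615^4=737, 615^8=705, 615^16=321, 615^32=705, 615^64=321, 615^128=705, 615^256=321, 615^512=705, 615^1024=321, 615^2048=705, 615^4096=321, 615^8192=705, 615^16384=321, 615^32768=705; 615^49176 = 615^8 * 615^16 * 615^16384 * 615^32768 = 1 (mod 832); answer 1
Part 2: B1 = 1; d = -21; remainder = value at the root: -9*(-21)^4 - 1*(-21)^3 + 4*(-21)^2 + 1*(-21)^1 - 5 = (-1750329) + (9261) + (1764) + (-21) + (-5) = -1739330; answer -1739330

-1739330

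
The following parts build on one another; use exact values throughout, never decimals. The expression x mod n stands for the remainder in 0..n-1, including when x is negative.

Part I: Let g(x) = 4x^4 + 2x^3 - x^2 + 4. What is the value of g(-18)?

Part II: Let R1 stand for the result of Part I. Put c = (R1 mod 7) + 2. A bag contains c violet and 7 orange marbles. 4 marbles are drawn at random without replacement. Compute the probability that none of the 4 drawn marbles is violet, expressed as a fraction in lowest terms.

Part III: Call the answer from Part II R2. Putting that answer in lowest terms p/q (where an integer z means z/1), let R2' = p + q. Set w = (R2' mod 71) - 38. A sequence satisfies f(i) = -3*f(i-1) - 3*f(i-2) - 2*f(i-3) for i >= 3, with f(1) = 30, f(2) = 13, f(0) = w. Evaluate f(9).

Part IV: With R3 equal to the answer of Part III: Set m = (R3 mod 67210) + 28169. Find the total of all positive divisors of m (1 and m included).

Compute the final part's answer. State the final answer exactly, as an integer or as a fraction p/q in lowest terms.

217728

Part I: 4*(-18)^4 + 2*(-18)^3 - 1*(-18)^2 + 4 = (419904) + (-11664) + (-324) + (4) = 407920; answer 407920
Part II: R1 = 407920; c = 4; total draws C(11,4) = 330; favorable C(7,4) = 35; P = 7/66; answer 7/66
Part III: R2 = 7/66; threaded value p + q = 73; w = -36; f(3) = -3*(13) - 3*(30) - 2*(-36) = -57; iterating: f(3)=-57, f(4)=72, f(5)=-71, f(6)=111, f(7)=-264, f(8)=601, f(9)=-1233; answer -1233
Part IV: R3 = -1233; m = 94146; 94146 = 2 * 3 * 13 * 17 * 71; sigma = (1 + 2) * (1 + 3) * (1 + 13) * (1 + 17) * (1 + 71) = 3 * 4 * 14 * 18 * 72 = 217728; answer 217728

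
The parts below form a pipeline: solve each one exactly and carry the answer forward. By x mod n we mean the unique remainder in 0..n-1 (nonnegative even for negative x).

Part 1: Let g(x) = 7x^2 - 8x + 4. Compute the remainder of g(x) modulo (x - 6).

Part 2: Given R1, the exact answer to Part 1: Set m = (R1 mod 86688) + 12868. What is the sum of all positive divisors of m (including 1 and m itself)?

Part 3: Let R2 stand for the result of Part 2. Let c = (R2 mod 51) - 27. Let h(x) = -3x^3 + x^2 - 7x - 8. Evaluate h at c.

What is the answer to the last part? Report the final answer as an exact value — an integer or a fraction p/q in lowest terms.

-17306

Part 1: remainder = value at the root: 7*(6)^2 - 8*(6)^1 + 4 = (252) + (-48) + (4) = 208; answer 208
Part 2: R1 = 208; m = 13076; 13076 = 2^2 * 7 * 467; sigma = (1 + 2 + 4) * (1 + 7) * (1 + 467) = 7 * 8 * 468 = 26208; answer 26208
Part 3: R2 = 26208; c = 18; -3*(18)^3 + 1*(18)^2 - 7*(18)^1 - 8 = (-17496) + (324) + (-126) + (-8) = -17306; answer -17306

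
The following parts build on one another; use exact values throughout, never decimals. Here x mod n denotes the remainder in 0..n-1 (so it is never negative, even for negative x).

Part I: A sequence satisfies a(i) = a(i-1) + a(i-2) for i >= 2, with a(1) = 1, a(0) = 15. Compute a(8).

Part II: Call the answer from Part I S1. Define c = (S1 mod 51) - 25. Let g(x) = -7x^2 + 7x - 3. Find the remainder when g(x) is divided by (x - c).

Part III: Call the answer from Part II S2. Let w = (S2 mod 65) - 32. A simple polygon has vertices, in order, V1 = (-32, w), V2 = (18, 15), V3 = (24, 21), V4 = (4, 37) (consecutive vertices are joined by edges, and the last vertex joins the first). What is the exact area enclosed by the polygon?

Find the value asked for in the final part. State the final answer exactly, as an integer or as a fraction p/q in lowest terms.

Part I: a(2) = 1*(1) + 1*(15) = 16; iterating: a(2)=16, a(3)=17, a(4)=33, a(5)=50, a(6)=83, a(7)=133, a(8)=216; answer 216
Part II: S1 = 216; c = -13; remainder = value at the root: -7*(-13)^2 + 7*(-13)^1 - 3 = (-1183) + (-91) + (-3) = -1277; answer -1277
Part III: S2 = -1277; w = -9; cross terms: (-32*15 - 18*-9)=-318, (18*21 - 24*15)=18, (24*37 - 4*21)=804, (4*-9 - -32*37)=1148; twice the area = |1652| = 1652; area = 826; answer 826

826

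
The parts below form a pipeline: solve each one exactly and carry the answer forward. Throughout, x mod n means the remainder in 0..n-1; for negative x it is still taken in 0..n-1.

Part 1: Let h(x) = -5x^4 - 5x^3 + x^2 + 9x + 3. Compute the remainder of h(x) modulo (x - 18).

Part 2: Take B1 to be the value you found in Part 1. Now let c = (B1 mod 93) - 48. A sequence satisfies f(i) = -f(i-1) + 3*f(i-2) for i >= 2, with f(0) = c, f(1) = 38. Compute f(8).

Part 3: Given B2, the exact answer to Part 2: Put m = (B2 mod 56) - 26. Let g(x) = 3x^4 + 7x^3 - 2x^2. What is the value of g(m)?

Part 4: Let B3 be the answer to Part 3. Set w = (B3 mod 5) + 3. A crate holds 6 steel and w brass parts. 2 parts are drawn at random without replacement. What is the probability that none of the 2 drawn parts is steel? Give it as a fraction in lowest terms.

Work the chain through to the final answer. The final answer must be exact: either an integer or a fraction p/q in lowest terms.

1/12

Part 1: remainder = value at the root: -5*(18)^4 - 5*(18)^3 + 1*(18)^2 + 9*(18)^1 + 3 = (-524880) + (-29160) + (324) + (162) + (3) = -553551; answer -553551
Part 2: B1 = -553551; c = 30; f(2) = -1*(38) + 3*(30) = 52; iterating: f(2)=52, f(3)=62, f(4)=94, f(5)=92, f(6)=190, f(7)=86, f(8)=484; answer 484
Part 3: B2 = 484; m = 10; 3*(10)^4 + 7*(10)^3 - 2*(10)^2 = (30000) + (7000) + (-200) = 36800; answer 36800
Part 4: B3 = 36800; w = 3; total draws C(9,2) = 36; favorable C(3,2) = 3; P = 1/12; answer 1/12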